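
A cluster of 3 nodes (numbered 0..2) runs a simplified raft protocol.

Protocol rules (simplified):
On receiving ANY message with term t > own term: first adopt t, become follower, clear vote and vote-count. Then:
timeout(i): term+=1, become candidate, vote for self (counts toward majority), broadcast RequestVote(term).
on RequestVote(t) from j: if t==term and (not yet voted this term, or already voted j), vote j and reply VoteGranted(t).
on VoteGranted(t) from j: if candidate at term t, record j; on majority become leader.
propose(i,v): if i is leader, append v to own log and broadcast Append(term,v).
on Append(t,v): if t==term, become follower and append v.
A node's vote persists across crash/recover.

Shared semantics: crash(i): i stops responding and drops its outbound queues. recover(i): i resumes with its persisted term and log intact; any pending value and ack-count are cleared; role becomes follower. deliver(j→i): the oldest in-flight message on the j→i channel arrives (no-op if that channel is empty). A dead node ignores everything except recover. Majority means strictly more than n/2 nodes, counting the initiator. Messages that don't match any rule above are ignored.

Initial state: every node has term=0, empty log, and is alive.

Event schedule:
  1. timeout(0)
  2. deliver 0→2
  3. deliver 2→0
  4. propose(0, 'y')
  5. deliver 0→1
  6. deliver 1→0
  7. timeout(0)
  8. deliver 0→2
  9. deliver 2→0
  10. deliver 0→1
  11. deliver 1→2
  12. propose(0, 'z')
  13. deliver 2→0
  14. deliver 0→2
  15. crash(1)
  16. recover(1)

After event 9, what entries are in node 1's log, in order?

1. timeout(0):  <0:cand t1 ->
2. deliver 0→2:  <2:foll t1 ->
3. deliver 2→0:  <0:lead t1 ->
4. propose(0,'y'):  <0:lead t1 y>
5. deliver 0→1:  <1:foll t1 ->
6. deliver 1→0:  nop
7. timeout(0):  <0:cand t2 y>
8. deliver 0→2:  <2:foll t1 y>
9. deliver 2→0:  nop

empty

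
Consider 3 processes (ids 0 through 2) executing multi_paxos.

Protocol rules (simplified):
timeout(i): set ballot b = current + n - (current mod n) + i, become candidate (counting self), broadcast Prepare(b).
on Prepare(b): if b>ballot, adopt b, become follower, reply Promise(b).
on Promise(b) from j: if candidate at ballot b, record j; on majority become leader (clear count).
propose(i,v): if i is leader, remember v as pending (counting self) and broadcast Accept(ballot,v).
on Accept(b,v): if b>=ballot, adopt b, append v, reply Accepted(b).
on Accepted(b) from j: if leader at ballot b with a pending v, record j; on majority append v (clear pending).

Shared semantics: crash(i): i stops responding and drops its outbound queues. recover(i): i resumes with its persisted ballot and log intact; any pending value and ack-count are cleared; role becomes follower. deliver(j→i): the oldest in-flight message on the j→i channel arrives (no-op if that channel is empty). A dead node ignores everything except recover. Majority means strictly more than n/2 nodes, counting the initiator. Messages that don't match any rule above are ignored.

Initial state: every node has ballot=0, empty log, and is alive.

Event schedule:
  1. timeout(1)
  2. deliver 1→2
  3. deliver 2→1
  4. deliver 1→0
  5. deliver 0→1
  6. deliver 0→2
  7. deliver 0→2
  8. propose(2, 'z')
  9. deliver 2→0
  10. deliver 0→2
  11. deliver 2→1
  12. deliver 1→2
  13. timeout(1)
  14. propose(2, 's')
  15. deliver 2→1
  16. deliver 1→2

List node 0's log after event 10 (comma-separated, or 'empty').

step 1 timeout(1): 1={cand,b=4,log=-}
step 2 deliver 1→2: 2={foll,b=4,log=-}
step 3 deliver 2→1: 1={lead,b=4,log=-}
step 4 deliver 1→0: 0={foll,b=4,log=-}
step 5 deliver 0→1: —
step 6 deliver 0→2: —
step 7 deliver 0→2: —
step 8 propose(2,'z'): —
step 9 deliver 2→0: —
step 10 deliver 0→2: —

empty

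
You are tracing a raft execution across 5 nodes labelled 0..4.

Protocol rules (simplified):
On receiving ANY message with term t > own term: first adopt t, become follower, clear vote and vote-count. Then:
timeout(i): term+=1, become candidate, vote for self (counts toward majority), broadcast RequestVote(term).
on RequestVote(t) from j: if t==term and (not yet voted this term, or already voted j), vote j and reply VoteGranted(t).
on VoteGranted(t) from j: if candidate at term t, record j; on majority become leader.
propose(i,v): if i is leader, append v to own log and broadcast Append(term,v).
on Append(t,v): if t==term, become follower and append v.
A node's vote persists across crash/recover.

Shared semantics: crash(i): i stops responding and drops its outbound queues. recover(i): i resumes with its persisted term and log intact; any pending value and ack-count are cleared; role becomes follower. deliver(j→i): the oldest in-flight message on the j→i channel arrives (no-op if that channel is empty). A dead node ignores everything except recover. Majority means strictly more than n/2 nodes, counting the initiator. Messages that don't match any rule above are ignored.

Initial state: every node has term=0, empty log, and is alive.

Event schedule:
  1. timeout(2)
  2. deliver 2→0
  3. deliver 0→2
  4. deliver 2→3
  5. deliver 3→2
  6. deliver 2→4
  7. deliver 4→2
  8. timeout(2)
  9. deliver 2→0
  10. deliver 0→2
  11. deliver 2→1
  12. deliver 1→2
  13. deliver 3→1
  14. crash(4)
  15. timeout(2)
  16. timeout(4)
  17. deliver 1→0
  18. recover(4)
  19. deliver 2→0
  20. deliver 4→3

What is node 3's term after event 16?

1

[1] timeout(2) → N2(cand t1 [-])
[2] deliver 2→0 → N0(foll t1 [-])
[3] deliver 0→2 → ∅
[4] deliver 2→3 → N3(foll t1 [-])
[5] deliver 3→2 → N2(lead t1 [-])
[6] deliver 2→4 → N4(foll t1 [-])
[7] deliver 4→2 → ∅
[8] timeout(2) → N2(cand t2 [-])
[9] deliver 2→0 → N0(foll t2 [-])
[10] deliver 0→2 → ∅
[11] deliver 2→1 → N1(foll t1 [-])
[12] deliver 1→2 → ∅
[13] deliver 3→1 → ∅
[14] crash(4) → N4(✗foll t1 [-])
[15] timeout(2) → N2(cand t3 [-])
[16] timeout(4) → ∅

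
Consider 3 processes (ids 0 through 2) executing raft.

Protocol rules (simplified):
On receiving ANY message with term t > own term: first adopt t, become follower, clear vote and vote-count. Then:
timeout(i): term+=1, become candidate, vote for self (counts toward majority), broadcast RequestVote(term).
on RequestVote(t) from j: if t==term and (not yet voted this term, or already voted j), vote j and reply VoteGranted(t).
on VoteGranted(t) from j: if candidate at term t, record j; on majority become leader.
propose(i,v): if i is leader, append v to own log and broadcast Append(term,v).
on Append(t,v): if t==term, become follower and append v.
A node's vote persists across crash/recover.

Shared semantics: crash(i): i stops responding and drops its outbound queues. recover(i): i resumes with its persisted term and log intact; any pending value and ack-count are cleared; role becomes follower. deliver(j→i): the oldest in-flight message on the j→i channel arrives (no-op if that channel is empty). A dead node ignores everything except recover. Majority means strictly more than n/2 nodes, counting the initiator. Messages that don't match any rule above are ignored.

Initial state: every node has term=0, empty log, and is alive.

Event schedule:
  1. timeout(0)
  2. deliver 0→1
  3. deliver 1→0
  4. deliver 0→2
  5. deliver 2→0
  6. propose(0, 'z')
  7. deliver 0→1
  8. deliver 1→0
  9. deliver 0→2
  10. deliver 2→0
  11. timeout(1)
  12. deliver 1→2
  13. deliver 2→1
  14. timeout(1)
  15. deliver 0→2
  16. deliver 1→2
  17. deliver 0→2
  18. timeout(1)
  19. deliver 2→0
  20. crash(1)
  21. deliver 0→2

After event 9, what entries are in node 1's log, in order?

1. timeout(0):  <0:cand t1 ->
2. deliver 0→1:  <1:foll t1 ->
3. deliver 1→0:  <0:lead t1 ->
4. deliver 0→2:  <2:foll t1 ->
5. deliver 2→0:  nop
6. propose(0,'z'):  <0:lead t1 z>
7. deliver 0→1:  <1:foll t1 z>
8. deliver 1→0:  nop
9. deliver 0→2:  <2:foll t1 z>

z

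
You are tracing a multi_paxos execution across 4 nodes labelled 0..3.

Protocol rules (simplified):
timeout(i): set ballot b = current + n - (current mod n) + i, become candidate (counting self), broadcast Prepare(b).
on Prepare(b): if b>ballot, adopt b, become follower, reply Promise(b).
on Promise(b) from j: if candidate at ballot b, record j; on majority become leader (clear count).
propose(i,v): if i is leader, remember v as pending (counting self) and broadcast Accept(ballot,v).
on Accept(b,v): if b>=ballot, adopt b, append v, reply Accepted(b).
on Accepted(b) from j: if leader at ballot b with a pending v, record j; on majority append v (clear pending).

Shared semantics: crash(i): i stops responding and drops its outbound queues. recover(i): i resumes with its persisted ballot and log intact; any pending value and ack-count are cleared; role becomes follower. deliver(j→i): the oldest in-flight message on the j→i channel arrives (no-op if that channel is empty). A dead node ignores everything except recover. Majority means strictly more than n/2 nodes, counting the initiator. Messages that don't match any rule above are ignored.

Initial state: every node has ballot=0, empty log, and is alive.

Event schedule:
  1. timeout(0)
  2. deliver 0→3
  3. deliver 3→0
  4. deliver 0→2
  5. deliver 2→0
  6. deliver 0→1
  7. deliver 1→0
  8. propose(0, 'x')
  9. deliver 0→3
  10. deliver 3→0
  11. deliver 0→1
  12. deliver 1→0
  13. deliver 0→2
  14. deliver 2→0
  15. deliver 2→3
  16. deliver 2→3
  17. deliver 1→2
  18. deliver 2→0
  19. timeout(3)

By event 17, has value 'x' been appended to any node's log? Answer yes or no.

after 1 — timeout(0): n0:cand/b4/[-]
after 2 — deliver 0→3: n3:foll/b4/[-]
after 3 — deliver 3→0: ·
after 4 — deliver 0→2: n2:foll/b4/[-]
after 5 — deliver 2→0: n0:lead/b4/[-]
after 6 — deliver 0→1: n1:foll/b4/[-]
after 7 — deliver 1→0: ·
after 8 — propose(0,'x'): ·
after 9 — deliver 0→3: n3:foll/b4/[x]
after 10 — deliver 3→0: ·
after 11 — deliver 0→1: n1:foll/b4/[x]
after 12 — deliver 1→0: n0:lead/b4/[x]
after 13 — deliver 0→2: n2:foll/b4/[x]
after 14 — deliver 2→0: ·
after 15 — deliver 2→3: ·
after 16 — deliver 2→3: ·
after 17 — deliver 1→2: ·

yes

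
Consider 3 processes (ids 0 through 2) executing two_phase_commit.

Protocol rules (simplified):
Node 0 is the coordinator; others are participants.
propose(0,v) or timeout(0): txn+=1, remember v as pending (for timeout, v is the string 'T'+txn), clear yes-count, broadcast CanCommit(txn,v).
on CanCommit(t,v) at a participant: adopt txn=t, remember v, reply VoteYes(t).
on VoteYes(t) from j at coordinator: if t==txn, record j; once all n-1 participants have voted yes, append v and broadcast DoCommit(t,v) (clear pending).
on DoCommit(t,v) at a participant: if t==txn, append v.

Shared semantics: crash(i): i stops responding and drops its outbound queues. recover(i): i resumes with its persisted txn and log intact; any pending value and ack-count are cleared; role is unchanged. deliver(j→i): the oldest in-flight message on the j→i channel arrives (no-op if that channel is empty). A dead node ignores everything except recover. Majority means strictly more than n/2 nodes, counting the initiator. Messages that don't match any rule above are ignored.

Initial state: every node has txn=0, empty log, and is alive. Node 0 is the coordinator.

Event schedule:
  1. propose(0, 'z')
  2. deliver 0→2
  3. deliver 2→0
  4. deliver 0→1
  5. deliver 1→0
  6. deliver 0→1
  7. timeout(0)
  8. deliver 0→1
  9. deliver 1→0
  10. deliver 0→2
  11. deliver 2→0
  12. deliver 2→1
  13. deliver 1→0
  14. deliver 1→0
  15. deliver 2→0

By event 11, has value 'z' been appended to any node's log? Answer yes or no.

1. propose(0,'z'):  <0:coor t1 ->
2. deliver 0→2:  <2:part t1 ->
3. deliver 2→0:  nop
4. deliver 0→1:  <1:part t1 ->
5. deliver 1→0:  <0:coor t1 z>
6. deliver 0→1:  <1:part t1 z>
7. timeout(0):  <0:coor t2 z>
8. deliver 0→1:  <1:part t2 z>
9. deliver 1→0:  nop
10. deliver 0→2:  <2:part t1 z>
11. deliver 2→0:  nop

yes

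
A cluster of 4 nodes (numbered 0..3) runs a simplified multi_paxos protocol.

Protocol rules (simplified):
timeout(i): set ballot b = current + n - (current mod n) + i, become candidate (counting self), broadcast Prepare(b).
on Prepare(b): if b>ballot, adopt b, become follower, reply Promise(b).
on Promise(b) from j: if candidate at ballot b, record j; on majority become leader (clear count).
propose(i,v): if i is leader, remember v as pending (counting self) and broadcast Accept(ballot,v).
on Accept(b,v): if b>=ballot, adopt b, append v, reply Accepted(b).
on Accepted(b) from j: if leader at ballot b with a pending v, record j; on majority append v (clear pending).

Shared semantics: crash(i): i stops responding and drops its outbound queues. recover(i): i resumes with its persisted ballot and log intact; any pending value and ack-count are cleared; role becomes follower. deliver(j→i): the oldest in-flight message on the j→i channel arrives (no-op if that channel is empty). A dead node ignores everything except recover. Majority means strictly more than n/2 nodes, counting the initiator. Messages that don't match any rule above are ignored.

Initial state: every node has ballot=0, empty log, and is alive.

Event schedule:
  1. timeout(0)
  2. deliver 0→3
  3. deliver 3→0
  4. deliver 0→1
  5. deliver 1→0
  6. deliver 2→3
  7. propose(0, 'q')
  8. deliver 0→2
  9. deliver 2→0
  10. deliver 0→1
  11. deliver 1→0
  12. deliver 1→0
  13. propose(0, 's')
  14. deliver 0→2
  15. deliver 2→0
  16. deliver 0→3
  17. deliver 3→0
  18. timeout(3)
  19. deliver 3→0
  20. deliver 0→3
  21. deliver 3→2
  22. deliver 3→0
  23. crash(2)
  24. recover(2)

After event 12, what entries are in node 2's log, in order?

empty

after 1 — timeout(0): n0:cand/b4/[-]
after 2 — deliver 0→3: n3:foll/b4/[-]
after 3 — deliver 3→0: ·
after 4 — deliver 0→1: n1:foll/b4/[-]
after 5 — deliver 1→0: n0:lead/b4/[-]
after 6 — deliver 2→3: ·
after 7 — propose(0,'q'): ·
after 8 — deliver 0→2: n2:foll/b4/[-]
after 9 — deliver 2→0: ·
after 10 — deliver 0→1: n1:foll/b4/[q]
after 11 — deliver 1→0: ·
after 12 — deliver 1→0: ·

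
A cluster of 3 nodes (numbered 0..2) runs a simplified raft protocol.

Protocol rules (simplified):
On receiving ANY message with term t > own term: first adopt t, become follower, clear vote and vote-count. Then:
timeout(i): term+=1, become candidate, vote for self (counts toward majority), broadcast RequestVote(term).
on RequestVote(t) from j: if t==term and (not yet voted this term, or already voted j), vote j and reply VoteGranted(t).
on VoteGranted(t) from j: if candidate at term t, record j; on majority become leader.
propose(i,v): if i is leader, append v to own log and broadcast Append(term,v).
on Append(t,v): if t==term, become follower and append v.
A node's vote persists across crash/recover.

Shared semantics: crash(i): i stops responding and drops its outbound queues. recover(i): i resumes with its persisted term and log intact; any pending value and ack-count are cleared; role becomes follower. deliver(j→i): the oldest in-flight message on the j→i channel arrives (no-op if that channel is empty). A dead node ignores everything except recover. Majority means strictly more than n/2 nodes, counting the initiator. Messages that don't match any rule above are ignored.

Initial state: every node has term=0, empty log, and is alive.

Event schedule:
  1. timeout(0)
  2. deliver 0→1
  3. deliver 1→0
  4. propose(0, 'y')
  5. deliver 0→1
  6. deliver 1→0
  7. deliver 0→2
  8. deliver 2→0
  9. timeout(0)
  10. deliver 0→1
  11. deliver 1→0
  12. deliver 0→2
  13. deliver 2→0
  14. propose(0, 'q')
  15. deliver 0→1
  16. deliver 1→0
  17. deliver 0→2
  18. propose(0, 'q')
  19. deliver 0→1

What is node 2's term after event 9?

after 1 — timeout(0): n0:cand/t1/[-]
after 2 — deliver 0→1: n1:foll/t1/[-]
after 3 — deliver 1→0: n0:lead/t1/[-]
after 4 — propose(0,'y'): n0:lead/t1/[y]
after 5 — deliver 0→1: n1:foll/t1/[y]
after 6 — deliver 1→0: ·
after 7 — deliver 0→2: n2:foll/t1/[-]
after 8 — deliver 2→0: ·
after 9 — timeout(0): n0:cand/t2/[y]

1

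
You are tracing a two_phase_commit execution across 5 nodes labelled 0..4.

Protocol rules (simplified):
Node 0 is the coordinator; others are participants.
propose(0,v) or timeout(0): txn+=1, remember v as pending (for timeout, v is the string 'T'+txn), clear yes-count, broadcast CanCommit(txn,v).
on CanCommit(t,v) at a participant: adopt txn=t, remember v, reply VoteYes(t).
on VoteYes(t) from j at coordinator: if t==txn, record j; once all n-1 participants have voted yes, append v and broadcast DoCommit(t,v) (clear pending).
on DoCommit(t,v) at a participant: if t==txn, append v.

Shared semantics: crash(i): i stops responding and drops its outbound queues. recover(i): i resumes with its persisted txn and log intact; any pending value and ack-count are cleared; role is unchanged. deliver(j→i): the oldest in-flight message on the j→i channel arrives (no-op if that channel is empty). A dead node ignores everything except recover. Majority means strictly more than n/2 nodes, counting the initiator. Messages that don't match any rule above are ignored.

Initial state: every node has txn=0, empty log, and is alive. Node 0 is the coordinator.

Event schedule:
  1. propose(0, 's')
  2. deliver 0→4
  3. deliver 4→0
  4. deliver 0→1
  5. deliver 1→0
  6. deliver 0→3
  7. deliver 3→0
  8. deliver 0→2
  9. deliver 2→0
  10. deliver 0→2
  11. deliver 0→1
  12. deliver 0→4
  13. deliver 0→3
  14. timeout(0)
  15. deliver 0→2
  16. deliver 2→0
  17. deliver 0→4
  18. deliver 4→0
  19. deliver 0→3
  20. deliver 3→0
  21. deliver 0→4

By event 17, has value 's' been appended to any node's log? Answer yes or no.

step 1 propose(0,'s'): 0={coor,t=1,log=-}
step 2 deliver 0→4: 4={part,t=1,log=-}
step 3 deliver 4→0: —
step 4 deliver 0→1: 1={part,t=1,log=-}
step 5 deliver 1→0: —
step 6 deliver 0→3: 3={part,t=1,log=-}
step 7 deliver 3→0: —
step 8 deliver 0→2: 2={part,t=1,log=-}
step 9 deliver 2→0: 0={coor,t=1,log=s}
step 10 deliver 0→2: 2={part,t=1,log=s}
step 11 deliver 0→1: 1={part,t=1,log=s}
step 12 deliver 0→4: 4={part,t=1,log=s}
step 13 deliver 0→3: 3={part,t=1,log=s}
step 14 timeout(0): 0={coor,t=2,log=s}
step 15 deliver 0→2: 2={part,t=2,log=s}
step 16 deliver 2→0: —
step 17 deliver 0→4: 4={part,t=2,log=s}

yes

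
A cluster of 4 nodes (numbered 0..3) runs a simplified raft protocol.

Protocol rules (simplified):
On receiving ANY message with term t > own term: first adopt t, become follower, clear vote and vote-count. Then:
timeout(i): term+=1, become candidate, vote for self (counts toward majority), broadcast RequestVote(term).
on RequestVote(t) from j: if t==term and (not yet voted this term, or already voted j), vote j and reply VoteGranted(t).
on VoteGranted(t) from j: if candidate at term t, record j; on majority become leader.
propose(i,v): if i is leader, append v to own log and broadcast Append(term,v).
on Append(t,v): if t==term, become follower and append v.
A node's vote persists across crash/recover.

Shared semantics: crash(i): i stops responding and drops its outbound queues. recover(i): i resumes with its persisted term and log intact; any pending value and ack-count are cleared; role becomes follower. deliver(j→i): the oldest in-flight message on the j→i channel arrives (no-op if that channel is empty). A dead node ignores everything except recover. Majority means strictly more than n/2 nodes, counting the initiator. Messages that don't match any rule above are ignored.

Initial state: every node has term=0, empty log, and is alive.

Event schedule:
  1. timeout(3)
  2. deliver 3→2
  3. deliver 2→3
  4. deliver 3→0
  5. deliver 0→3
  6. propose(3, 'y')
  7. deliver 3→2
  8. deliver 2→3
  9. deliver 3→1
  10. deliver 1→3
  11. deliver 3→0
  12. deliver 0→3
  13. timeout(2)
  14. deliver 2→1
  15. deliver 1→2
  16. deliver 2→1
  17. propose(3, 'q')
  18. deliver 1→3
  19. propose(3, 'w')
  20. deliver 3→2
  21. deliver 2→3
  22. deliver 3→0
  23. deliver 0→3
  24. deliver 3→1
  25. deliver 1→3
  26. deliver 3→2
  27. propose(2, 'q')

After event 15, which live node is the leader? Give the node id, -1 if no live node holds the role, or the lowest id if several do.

after 1 — timeout(3): n3:cand/t1/[-]
after 2 — deliver 3→2: n2:foll/t1/[-]
after 3 — deliver 2→3: ·
after 4 — deliver 3→0: n0:foll/t1/[-]
after 5 — deliver 0→3: n3:lead/t1/[-]
after 6 — propose(3,'y'): n3:lead/t1/[y]
after 7 — deliver 3→2: n2:foll/t1/[y]
after 8 — deliver 2→3: ·
after 9 — deliver 3→1: n1:foll/t1/[-]
after 10 — deliver 1→3: ·
after 11 — deliver 3→0: n0:foll/t1/[y]
after 12 — deliver 0→3: ·
after 13 — timeout(2): n2:cand/t2/[y]
after 14 — deliver 2→1: n1:foll/t2/[-]
after 15 — deliver 1→2: ·

3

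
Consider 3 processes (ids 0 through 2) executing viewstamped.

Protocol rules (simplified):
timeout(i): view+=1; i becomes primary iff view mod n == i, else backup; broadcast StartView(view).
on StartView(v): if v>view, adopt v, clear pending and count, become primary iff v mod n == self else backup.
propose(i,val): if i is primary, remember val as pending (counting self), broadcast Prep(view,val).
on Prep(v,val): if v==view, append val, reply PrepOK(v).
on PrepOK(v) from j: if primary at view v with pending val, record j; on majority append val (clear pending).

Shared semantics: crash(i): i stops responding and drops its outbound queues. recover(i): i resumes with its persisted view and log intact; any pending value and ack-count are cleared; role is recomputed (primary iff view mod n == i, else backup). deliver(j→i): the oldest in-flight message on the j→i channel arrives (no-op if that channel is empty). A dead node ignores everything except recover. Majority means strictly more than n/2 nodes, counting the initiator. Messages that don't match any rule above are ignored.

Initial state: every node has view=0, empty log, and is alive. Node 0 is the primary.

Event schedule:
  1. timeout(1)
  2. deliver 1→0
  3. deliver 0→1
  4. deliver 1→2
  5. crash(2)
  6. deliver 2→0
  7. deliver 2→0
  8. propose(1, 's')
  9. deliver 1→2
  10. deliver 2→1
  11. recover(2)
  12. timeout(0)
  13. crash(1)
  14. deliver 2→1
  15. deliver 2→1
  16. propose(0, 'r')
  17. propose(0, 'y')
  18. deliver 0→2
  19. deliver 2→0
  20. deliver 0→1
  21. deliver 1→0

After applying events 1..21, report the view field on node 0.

[1] timeout(1) → N1(prim v1 [-])
[2] deliver 1→0 → N0(back v1 [-])
[3] deliver 0→1 → ∅
[4] deliver 1→2 → N2(back v1 [-])
[5] crash(2) → N2(✗back v1 [-])
[6] deliver 2→0 → ∅
[7] deliver 2→0 → ∅
[8] propose(1,'s') → ∅
[9] deliver 1→2 → ∅
[10] deliver 2→1 → ∅
[11] recover(2) → N2(back v1 [-])
[12] timeout(0) → N0(back v2 [-])
[13] crash(1) → N1(✗prim v1 [-])
[14] deliver 2→1 → ∅
[15] deliver 2→1 → ∅
[16] propose(0,'r') → ∅
[17] propose(0,'y') → ∅
[18] deliver 0→2 → N2(prim v2 [-])
[19] deliver 2→0 → ∅
[20] deliver 0→1 → ∅
[21] deliver 1→0 → ∅

2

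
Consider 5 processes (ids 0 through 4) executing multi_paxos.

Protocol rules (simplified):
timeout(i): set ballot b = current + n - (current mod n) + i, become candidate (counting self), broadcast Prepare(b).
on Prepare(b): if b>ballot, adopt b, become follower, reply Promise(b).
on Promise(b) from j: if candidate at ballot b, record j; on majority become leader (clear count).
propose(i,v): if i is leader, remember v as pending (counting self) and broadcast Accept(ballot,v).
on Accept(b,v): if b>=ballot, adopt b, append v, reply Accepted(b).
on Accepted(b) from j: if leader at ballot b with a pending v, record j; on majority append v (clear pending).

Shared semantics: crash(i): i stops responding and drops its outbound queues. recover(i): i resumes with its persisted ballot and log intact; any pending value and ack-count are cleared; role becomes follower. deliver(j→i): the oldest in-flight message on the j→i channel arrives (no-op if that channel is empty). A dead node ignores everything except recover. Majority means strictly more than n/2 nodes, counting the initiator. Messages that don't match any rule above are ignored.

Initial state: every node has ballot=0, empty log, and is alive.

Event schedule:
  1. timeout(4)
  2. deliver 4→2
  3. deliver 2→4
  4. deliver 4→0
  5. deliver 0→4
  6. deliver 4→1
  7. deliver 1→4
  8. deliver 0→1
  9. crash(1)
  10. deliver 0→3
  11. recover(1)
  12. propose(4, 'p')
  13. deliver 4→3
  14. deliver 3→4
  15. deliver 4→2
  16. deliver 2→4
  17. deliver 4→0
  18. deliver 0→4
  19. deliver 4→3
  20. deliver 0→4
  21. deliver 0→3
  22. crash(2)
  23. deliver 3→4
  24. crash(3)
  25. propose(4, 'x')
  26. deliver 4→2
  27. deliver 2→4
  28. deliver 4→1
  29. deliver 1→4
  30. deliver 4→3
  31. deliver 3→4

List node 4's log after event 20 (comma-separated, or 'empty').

1. timeout(4):  <4:cand b9 ->
2. deliver 4→2:  <2:foll b9 ->
3. deliver 2→4:  nop
4. deliver 4→0:  <0:foll b9 ->
5. deliver 0→4:  <4:lead b9 ->
6. deliver 4→1:  <1:foll b9 ->
7. deliver 1→4:  nop
8. deliver 0→1:  nop
9. crash(1):  <1:✗foll b9 ->
10. deliver 0→3:  nop
11. recover(1):  <1:foll b9 ->
12. propose(4,'p'):  nop
13. deliver 4→3:  <3:foll b9 ->
14. deliver 3→4:  nop
15. deliver 4→2:  <2:foll b9 p>
16. deliver 2→4:  nop
17. deliver 4→0:  <0:foll b9 p>
18. deliver 0→4:  <4:lead b9 p>
19. deliver 4→3:  <3:foll b9 p>
20. deliver 0→4:  nop

p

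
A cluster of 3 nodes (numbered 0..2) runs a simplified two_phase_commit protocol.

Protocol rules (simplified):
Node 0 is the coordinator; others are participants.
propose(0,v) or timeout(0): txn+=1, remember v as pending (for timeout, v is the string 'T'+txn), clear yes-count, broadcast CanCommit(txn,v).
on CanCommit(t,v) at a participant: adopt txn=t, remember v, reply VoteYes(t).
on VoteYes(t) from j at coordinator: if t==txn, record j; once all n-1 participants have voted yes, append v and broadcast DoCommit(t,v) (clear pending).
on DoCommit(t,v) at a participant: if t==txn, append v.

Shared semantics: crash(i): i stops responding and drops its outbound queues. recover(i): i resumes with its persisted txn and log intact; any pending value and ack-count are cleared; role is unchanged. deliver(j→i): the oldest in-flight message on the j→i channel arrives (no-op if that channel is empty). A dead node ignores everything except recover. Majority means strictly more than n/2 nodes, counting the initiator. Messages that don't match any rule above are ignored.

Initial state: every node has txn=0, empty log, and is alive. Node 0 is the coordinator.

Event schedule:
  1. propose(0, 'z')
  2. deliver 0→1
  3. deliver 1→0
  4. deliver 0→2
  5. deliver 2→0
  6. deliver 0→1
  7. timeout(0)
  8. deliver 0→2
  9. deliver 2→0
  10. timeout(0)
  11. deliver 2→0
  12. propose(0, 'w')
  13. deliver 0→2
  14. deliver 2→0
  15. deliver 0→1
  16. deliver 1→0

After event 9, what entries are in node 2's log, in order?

e1 propose(0,'z'): 0[coor,t=1,-]
e2 deliver 0→1: 1[part,t=1,-]
e3 deliver 1→0: ·
e4 deliver 0→2: 2[part,t=1,-]
e5 deliver 2→0: 0[coor,t=1,z]
e6 deliver 0→1: 1[part,t=1,z]
e7 timeout(0): 0[coor,t=2,z]
e8 deliver 0→2: 2[part,t=1,z]
e9 deliver 2→0: ·

z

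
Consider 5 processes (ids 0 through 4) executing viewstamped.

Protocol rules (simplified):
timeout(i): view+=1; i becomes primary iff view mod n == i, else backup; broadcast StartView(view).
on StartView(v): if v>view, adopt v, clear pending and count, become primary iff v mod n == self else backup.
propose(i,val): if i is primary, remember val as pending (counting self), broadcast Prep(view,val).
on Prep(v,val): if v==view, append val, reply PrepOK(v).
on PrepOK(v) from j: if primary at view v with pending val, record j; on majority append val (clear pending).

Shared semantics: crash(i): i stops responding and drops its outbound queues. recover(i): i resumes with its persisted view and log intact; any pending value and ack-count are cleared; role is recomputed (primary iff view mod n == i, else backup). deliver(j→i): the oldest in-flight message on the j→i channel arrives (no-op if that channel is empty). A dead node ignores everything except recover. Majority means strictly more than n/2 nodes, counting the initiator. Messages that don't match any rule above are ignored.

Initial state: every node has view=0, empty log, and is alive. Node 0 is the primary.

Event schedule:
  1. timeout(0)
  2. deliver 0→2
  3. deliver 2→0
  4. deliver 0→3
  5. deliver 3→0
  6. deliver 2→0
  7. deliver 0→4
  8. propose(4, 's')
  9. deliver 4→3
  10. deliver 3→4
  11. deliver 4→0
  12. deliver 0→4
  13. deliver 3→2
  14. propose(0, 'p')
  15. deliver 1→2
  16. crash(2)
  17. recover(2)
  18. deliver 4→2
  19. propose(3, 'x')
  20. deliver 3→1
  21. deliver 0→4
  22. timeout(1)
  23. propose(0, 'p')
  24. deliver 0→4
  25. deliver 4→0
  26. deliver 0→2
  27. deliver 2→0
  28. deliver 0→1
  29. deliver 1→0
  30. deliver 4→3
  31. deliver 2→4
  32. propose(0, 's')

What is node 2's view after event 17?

1

step 1 timeout(0): 0={back,v=1,log=-}
step 2 deliver 0→2: 2={back,v=1,log=-}
step 3 deliver 2→0: —
step 4 deliver 0→3: 3={back,v=1,log=-}
step 5 deliver 3→0: —
step 6 deliver 2→0: —
step 7 deliver 0→4: 4={back,v=1,log=-}
step 8 propose(4,'s'): —
step 9 deliver 4→3: —
step 10 deliver 3→4: —
step 11 deliver 4→0: —
step 12 deliver 0→4: —
step 13 deliver 3→2: —
step 14 propose(0,'p'): —
step 15 deliver 1→2: —
step 16 crash(2): 2={✗back,v=1,log=-}
step 17 recover(2): 2={back,v=1,log=-}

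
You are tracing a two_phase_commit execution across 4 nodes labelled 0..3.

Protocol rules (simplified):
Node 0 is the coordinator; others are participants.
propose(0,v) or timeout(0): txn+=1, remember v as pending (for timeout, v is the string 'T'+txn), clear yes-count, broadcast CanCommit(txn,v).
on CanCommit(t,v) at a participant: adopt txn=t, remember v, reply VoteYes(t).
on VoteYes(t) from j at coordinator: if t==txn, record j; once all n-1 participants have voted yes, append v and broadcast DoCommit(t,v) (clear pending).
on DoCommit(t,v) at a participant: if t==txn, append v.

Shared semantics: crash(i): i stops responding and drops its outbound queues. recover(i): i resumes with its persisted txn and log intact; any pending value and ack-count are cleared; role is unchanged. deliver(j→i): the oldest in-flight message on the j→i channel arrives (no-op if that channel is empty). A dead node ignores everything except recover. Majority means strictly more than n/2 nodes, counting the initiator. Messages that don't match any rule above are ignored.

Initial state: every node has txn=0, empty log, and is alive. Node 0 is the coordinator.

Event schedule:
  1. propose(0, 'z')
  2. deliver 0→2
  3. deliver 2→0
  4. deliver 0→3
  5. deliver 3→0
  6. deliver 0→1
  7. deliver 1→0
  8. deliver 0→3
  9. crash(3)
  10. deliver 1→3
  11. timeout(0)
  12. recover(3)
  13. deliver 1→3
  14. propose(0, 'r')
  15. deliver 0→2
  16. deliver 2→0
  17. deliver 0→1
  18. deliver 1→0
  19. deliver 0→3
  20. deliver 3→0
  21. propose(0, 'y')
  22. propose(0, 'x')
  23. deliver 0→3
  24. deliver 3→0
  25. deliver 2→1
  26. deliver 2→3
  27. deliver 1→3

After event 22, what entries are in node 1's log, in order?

z

after 1 — propose(0,'z'): n0:coor/t1/[-]
after 2 — deliver 0→2: n2:part/t1/[-]
after 3 — deliver 2→0: ·
after 4 — deliver 0→3: n3:part/t1/[-]
after 5 — deliver 3→0: ·
after 6 — deliver 0→1: n1:part/t1/[-]
after 7 — deliver 1→0: n0:coor/t1/[z]
after 8 — deliver 0→3: n3:part/t1/[z]
after 9 — crash(3): n3:✗part/t1/[z]
after 10 — deliver 1→3: ·
after 11 — timeout(0): n0:coor/t2/[z]
after 12 — recover(3): n3:part/t1/[z]
after 13 — deliver 1→3: ·
after 14 — propose(0,'r'): n0:coor/t3/[z]
after 15 — deliver 0→2: n2:part/t1/[z]
after 16 — deliver 2→0: ·
after 17 — deliver 0→1: n1:part/t1/[z]
after 18 — deliver 1→0: ·
after 19 — deliver 0→3: n3:part/t2/[z]
after 20 — deliver 3→0: ·
after 21 — propose(0,'y'): n0:coor/t4/[z]
after 22 — propose(0,'x'): n0:coor/t5/[z]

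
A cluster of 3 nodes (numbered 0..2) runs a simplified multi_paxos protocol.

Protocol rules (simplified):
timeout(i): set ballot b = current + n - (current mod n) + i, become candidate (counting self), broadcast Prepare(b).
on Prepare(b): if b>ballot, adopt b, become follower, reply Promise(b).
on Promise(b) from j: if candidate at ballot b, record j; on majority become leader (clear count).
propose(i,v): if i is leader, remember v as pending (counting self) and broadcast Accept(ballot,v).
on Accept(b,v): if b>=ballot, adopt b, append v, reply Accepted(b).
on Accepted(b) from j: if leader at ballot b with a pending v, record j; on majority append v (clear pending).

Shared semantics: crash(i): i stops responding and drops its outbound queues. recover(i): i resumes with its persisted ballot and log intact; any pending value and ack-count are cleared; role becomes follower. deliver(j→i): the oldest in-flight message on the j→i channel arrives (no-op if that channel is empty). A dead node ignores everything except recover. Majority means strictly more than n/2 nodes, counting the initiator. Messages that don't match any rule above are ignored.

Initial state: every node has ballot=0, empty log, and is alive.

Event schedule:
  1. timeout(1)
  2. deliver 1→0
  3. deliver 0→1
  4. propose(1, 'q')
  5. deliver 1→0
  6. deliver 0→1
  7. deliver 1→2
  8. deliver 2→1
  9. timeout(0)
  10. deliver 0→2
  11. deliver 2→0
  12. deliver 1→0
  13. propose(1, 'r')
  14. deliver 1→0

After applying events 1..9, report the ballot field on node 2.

4

step 1 timeout(1): 1={cand,b=4,log=-}
step 2 deliver 1→0: 0={foll,b=4,log=-}
step 3 deliver 0→1: 1={lead,b=4,log=-}
step 4 propose(1,'q'): —
step 5 deliver 1→0: 0={foll,b=4,log=q}
step 6 deliver 0→1: 1={lead,b=4,log=q}
step 7 deliver 1→2: 2={foll,b=4,log=-}
step 8 deliver 2→1: —
step 9 timeout(0): 0={cand,b=6,log=q}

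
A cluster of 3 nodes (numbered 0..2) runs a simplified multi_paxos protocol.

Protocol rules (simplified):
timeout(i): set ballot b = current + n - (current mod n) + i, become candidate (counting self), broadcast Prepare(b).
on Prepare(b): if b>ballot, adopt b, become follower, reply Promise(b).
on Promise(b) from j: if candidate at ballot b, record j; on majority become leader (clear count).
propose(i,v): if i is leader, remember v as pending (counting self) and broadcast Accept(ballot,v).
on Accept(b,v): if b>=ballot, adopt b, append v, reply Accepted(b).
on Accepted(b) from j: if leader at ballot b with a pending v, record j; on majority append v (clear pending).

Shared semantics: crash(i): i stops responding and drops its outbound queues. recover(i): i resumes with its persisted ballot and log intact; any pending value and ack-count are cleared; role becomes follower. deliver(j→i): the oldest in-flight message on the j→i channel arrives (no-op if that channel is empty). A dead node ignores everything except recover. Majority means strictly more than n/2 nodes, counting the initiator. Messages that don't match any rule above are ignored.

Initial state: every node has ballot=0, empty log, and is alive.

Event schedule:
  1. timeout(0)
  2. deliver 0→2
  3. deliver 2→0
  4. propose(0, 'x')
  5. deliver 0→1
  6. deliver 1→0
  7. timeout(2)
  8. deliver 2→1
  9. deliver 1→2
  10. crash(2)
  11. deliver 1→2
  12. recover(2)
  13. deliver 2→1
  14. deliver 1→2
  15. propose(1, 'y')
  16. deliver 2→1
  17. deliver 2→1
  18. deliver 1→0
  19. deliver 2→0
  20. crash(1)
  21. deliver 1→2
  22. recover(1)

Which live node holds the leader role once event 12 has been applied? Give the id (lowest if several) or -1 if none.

1. timeout(0):  <0:cand b3 ->
2. deliver 0→2:  <2:foll b3 ->
3. deliver 2→0:  <0:lead b3 ->
4. propose(0,'x'):  nop
5. deliver 0→1:  <1:foll b3 ->
6. deliver 1→0:  nop
7. timeout(2):  <2:cand b8 ->
8. deliver 2→1:  <1:foll b8 ->
9. deliver 1→2:  <2:lead b8 ->
10. crash(2):  <2:✗lead b8 ->
11. deliver 1→2:  nop
12. recover(2):  <2:foll b8 ->

0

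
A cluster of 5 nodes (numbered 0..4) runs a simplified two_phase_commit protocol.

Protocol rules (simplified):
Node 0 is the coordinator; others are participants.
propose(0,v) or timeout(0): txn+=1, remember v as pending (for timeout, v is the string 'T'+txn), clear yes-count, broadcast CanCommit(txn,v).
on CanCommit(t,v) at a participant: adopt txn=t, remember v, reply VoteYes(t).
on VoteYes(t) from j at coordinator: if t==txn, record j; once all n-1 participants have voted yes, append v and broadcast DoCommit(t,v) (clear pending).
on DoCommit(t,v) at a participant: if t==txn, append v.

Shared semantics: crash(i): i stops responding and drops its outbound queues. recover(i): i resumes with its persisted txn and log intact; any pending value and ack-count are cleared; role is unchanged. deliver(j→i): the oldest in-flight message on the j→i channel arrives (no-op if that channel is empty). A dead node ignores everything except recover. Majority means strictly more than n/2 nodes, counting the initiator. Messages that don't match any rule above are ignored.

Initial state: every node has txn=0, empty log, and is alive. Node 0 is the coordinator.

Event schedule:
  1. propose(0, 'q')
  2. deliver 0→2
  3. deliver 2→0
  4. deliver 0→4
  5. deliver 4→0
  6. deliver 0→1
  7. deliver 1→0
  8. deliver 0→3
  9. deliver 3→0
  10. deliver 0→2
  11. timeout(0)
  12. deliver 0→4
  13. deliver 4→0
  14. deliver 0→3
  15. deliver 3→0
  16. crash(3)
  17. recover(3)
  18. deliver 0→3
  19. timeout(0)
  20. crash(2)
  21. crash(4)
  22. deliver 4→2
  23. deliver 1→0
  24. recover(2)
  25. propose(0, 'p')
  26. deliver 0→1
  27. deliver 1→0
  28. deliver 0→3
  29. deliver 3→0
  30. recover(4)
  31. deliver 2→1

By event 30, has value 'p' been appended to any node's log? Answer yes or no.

no

[1] propose(0,'q') → N0(coor t1 [-])
[2] deliver 0→2 → N2(part t1 [-])
[3] deliver 2→0 → ∅
[4] deliver 0→4 → N4(part t1 [-])
[5] deliver 4→0 → ∅
[6] deliver 0→1 → N1(part t1 [-])
[7] deliver 1→0 → ∅
[8] deliver 0→3 → N3(part t1 [-])
[9] deliver 3→0 → N0(coor t1 [q])
[10] deliver 0→2 → N2(part t1 [q])
[11] timeout(0) → N0(coor t2 [q])
[12] deliver 0→4 → N4(part t1 [q])
[13] deliver 4→0 → ∅
[14] deliver 0→3 → N3(part t1 [q])
[15] deliver 3→0 → ∅
[16] crash(3) → N3(✗part t1 [q])
[17] recover(3) → N3(part t1 [q])
[18] deliver 0→3 → N3(part t2 [q])
[19] timeout(0) → N0(coor t3 [q])
[20] crash(2) → N2(✗part t1 [q])
[21] crash(4) → N4(✗part t1 [q])
[22] deliver 4→2 → ∅
[23] deliver 1→0 → ∅
[24] recover(2) → N2(part t1 [q])
[25] propose(0,'p') → N0(coor t4 [q])
[26] deliver 0→1 → N1(part t1 [q])
[27] deliver 1→0 → ∅
[28] deliver 0→3 → N3(part t3 [q])
[29] deliver 3→0 → ∅
[30] recover(4) → N4(part t1 [q])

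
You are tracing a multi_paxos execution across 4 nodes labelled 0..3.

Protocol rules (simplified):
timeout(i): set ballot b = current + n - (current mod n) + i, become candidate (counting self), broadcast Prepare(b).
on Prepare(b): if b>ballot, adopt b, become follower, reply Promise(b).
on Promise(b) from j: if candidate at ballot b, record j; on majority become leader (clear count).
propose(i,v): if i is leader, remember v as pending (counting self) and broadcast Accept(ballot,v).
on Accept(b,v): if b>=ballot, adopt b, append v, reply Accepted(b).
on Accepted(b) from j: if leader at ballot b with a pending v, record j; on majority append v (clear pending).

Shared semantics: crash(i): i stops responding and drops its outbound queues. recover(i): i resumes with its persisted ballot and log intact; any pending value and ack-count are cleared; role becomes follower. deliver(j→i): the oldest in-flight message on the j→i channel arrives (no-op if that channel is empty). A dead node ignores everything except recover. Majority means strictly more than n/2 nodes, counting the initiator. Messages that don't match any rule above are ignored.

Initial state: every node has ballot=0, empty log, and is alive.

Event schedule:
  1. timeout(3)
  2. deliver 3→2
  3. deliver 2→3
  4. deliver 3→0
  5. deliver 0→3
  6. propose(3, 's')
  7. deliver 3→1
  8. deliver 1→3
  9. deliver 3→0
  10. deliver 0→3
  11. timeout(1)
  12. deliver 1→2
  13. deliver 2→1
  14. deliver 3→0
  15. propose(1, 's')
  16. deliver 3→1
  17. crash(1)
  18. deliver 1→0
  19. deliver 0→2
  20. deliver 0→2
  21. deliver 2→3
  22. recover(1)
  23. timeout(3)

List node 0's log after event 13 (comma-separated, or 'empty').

s

1. timeout(3):  <3:cand b7 ->
2. deliver 3→2:  <2:foll b7 ->
3. deliver 2→3:  nop
4. deliver 3→0:  <0:foll b7 ->
5. deliver 0→3:  <3:lead b7 ->
6. propose(3,'s'):  nop
7. deliver 3→1:  <1:foll b7 ->
8. deliver 1→3:  nop
9. deliver 3→0:  <0:foll b7 s>
10. deliver 0→3:  nop
11. timeout(1):  <1:cand b9 ->
12. deliver 1→2:  <2:foll b9 ->
13. deliver 2→1:  nop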